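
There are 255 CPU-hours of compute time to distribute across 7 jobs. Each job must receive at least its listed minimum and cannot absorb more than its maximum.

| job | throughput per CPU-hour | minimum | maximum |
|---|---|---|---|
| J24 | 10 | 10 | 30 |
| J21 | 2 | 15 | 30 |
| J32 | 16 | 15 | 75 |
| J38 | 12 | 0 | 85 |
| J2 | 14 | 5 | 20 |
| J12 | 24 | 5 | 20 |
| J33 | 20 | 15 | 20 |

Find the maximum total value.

Meeting every minimum uses 10+15+15+0+5+5+15 = 65 CPU-hours, leaving 190.
Highest throughput per CPU-hour first: J12 24 > J33 20 > J32 16 > J2 14 > J38 12 > J24 10 > J21 2.
Give J12 15 more to hit its cap of 20 ; 175 left.
J33: +5 to 20 (cap) ; 170 left.
Give J32 60 more to hit its cap of 75 ; 110 left.
J2: +15 to 20 (cap) ; 95 left.
J38 takes 85 more to reach its cap of 85 ; 10 left.
J24: +10 (room for 20) → 20. Pool exhausted.
Total = 10×20 + 2×15 + 16×75 + 12×85 + 14×20 + 24×20 + 20×20 = 3610.

3610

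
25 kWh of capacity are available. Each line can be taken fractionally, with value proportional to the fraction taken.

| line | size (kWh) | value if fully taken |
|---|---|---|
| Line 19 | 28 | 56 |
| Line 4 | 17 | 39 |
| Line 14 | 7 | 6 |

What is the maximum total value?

55

Rank by value-to-size ratio: Line 4 39/17≈2.29, Line 19 56/28≈2, Line 14 6/7≈0.857.
Line 4: take in full, 17 kWh for value 39 → 8 left.
Only 8 kWh remain; take 8/28 of Line 19 for value 56×8/28 = 16.
Total value = 55.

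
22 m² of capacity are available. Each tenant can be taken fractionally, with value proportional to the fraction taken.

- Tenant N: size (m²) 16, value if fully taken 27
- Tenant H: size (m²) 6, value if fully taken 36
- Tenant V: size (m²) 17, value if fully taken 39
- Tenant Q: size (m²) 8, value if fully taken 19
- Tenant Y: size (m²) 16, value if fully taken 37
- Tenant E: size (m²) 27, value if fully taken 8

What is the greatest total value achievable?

73.5

Rank by value-to-size ratio: Tenant H 36/6≈6, Tenant Q 19/8≈2.38, Tenant Y 37/16≈2.31, Tenant V 39/17≈2.29, Tenant N 27/16≈1.69, Tenant E 8/27≈0.296.
Take all of Tenant H (6 m², value 36) ; 16 m² left.
Tenant Q: take in full, 8 m² for value 19 ; 8 left.
8 m² left: a 8/16 share of Tenant Y gives 37×8/16 = 18.5.
Total value = 73.5.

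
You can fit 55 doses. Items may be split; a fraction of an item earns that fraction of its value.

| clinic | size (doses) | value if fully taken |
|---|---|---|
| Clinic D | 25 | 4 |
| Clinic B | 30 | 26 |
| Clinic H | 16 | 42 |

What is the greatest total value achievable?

Rank by value-to-size ratio: Clinic H 42/16≈2.62, Clinic B 26/30≈0.867, Clinic D 4/25≈0.16.
All 16 doses of Clinic H fit (value 42) — 39 remain.
Clinic B: take in full, 30 doses for value 26 — 9 left.
9 doses left: a 9/25 share of Clinic D gives 4×9/25 = 1.44.
Total value = 69.44.

69.44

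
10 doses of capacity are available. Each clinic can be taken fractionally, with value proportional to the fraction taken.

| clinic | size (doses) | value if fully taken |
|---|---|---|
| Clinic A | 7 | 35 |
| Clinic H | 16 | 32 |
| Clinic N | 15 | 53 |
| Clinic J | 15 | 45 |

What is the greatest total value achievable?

Sort by value density: Clinic A 35/7≈5, Clinic N 53/15≈3.53, Clinic J 45/15≈3, Clinic H 32/16≈2.
All 7 doses of Clinic A fit (value 35) → 3 remain.
Only 3 doses remain; take 3/15 of Clinic N for value 53×3/15 = 10.6.
Total value = 45.6.

45.6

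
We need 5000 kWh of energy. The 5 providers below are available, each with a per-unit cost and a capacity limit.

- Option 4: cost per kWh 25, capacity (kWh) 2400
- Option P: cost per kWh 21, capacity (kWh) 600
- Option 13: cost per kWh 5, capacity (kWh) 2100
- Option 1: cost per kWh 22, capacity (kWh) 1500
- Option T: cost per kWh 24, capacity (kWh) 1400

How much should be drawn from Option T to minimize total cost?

Fill from the cheapest provider first.
Option 13 (5): use full 2100 → 2900 kWh to go.
Option P (21): use full 600 → 2300 kWh to go.
Option 1 at 22: take all 1500 kWh → 800 still needed.
Option T (24): take the remaining 800 → done.
Option 4: unused.

800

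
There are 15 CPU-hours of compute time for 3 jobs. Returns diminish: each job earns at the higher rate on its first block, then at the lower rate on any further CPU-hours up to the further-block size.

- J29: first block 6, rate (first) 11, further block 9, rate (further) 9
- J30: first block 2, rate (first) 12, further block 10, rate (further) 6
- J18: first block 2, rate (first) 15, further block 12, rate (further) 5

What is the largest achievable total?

165

Rank every tier by rate: J18/tier1 15 > J30/tier1 12 > J29/tier1 11 > J29/tier2 9 > J30/tier2 6 > J18/tier2 5.
Fill J18 tier1 block (2 at 15) → 13 left.
J30/tier1 (12): +2 → 11 left.
Fill J29 tier1 block (6 at 11) → 5 left.
J29/tier2: +5 of 9 at 9; pool empty.
Total = 15×2 + 12×2 + 11×6 + 9×5 = 165.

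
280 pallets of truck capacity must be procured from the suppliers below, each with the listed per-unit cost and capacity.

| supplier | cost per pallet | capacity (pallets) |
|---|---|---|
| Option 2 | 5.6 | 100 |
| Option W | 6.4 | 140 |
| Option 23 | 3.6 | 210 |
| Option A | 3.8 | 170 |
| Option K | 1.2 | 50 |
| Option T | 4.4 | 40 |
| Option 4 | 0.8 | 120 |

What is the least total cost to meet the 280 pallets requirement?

552

Cheapest first:
Take 120 from Option 4 at 0.8 — need 160 more.
Take 50 from Option K at 1.2 — need 110 more.
Take 110 from Option 23 at 3.6 to finish.
Option A, Option T, Option 2, Option W: unused.
Cost = 120×0.8 + 50×1.2 + 110×3.6 = 552.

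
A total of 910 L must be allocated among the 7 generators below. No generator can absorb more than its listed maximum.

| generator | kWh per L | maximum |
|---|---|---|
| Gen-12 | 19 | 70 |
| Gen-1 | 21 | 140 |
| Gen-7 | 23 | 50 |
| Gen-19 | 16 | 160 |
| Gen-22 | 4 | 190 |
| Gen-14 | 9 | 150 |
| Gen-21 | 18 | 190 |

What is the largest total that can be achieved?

Highest kWh per L first: Gen-7 23 > Gen-1 21 > Gen-12 19 > Gen-21 18 > Gen-19 16 > Gen-14 9 > Gen-22 4.
Give Gen-7 50 to hit its cap of 50 — 860 left.
Give Gen-1 140 to hit its cap of 140 — 720 left.
Give Gen-12 70 to hit its cap of 70 — 650 left.
Gen-21: +190 to 190 (cap) — 460 left.
Give Gen-19 160 to hit its cap of 160 — 300 left.
Gen-14 takes 150 to reach its cap of 150 — 150 left.
Gen-22 has room for 190 but only 150 remain, so it gets 150.
Total = 19×70 + 21×140 + 23×50 + 16×160 + 4×150 + 9×150 + 18×190 = 13350.

13350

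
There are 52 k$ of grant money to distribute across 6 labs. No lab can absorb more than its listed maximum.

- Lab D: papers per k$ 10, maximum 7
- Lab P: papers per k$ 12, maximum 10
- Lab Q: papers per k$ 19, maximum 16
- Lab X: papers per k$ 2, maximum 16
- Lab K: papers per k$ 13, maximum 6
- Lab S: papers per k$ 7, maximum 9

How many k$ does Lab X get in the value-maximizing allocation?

Order the labs by papers per k$: Lab Q 19 > Lab K 13 > Lab P 12 > Lab D 10 > Lab S 7 > Lab X 2.
Give Lab Q 16 to hit its cap of 16 — 36 left.
Lab K: +6 to 6 (cap) — 30 left.
Lab P: +10 to 10 (cap) — 20 left.
Lab D takes 7 to reach its cap of 7 — 13 left.
Lab S takes 9 to reach its cap of 9 — 4 left.
Lab X: +4 (room for 16) → 4. Pool exhausted.

4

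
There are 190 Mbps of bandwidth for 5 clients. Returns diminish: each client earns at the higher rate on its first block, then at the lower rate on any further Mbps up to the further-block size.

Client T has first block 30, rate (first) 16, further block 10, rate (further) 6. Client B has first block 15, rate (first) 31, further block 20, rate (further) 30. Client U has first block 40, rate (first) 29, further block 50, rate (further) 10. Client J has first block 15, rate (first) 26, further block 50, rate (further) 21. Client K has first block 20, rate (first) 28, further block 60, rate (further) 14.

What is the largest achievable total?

Order all 10 blocks by rate: Client B/tier1 31 > Client B/tier2 30 > Client U/tier1 29 > Client K/tier1 28 > Client J/tier1 26 > Client J/tier2 21 > Client T/tier1 16 > Client K/tier2 14 > Client U/tier2 10 > Client T/tier2 6.
Client B tier1 at 31: fill all 15 — 175 left.
Client B tier2 at 30: fill all 20 — 155 left.
Fill Client U tier1 block (40 at 29) — 115 left.
Fill Client K tier1 block (20 at 28) — 95 left.
Client J/tier1 (26): +15 — 80 left.
Client J tier2 at 21: fill all 50 — 30 left.
Client T tier1 at 16: fill all 30 — 0 left.
Total = 31×15 + 30×20 + 29×40 + 28×20 + 26×15 + 21×50 + 16×30 = 4705.

4705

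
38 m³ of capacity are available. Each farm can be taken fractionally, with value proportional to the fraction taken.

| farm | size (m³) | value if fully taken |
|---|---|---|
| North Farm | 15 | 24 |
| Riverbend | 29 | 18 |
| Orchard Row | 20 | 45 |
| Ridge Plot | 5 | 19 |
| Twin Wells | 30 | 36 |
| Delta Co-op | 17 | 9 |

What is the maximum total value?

84.8

Best value per unit of size first: Ridge Plot 19/5≈3.8, Orchard Row 45/20≈2.25, North Farm 24/15≈1.6, Twin Wells 36/30≈1.2, Riverbend 18/29≈0.621, Delta Co-op 9/17≈0.529.
All 5 m³ of Ridge Plot fit (value 19) → 33 remain.
Orchard Row: take in full, 20 m³ for value 45 → 13 left.
Only 13 m³ remain; take 13/15 of North Farm for value 24×13/15 = 20.8.
Total value = 84.8.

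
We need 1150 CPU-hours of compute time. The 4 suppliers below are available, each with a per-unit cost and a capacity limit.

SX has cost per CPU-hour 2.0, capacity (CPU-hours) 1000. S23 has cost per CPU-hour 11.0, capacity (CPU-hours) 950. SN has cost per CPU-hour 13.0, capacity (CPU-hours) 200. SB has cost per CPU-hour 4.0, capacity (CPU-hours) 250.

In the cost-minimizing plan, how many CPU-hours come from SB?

Fill from the cheapest supplier first.
Take 1000 from SX at 2.0 ; need 150 more.
SB at 4.0: take 150 of its 250 ; requirement met.
S23, SN: unused.

150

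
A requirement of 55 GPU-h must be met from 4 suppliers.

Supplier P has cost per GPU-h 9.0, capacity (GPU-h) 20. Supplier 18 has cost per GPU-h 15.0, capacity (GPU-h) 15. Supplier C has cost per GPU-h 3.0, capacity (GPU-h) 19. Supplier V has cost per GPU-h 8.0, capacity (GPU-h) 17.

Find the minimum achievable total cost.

Use suppliers in increasing cost order.
Supplier C (3.0): use full 19 ; 36 GPU-h to go.
Supplier V (8.0): use full 17 ; 19 GPU-h to go.
Supplier P (9.0): take the remaining 19 ; done.
Supplier 18: unused.
Cost = 19×3.0 + 17×8.0 + 19×9.0 = 364.

364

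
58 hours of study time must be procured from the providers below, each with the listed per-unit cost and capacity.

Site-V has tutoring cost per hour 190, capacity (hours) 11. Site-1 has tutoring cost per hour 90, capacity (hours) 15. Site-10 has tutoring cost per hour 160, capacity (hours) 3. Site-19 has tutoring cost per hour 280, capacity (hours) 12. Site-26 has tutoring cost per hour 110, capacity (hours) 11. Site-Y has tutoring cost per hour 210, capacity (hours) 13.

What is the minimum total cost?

Fill from the cheapest provider first.
Take 15 from Site-1 at 90 → need 43 more.
Site-26 at 110: take all 11 hours → 32 still needed.
Site-10 at 160: take all 3 hours → 29 still needed.
Site-V (190): use full 11 → 18 hours to go.
Site-Y (210): use full 13 → 5 hours to go.
Site-19 (280): take the remaining 5 → done.
Cost = 15×90 + 11×110 + 3×160 + 11×190 + 13×210 + 5×280 = 9260.

9260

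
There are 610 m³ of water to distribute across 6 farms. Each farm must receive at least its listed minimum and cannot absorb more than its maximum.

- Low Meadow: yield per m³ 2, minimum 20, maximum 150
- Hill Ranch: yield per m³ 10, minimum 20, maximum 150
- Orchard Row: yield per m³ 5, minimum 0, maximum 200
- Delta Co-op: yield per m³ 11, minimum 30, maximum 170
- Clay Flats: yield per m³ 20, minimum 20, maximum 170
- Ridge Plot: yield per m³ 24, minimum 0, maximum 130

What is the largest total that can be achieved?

9630

Meeting every minimum uses 20+20+0+30+20+0 = 90 m³, leaving 520.
Rank by yield per m³: Ridge Plot 24 > Clay Flats 20 > Delta Co-op 11 > Hill Ranch 10 > Orchard Row 5 > Low Meadow 2.
Give Ridge Plot 130 more to hit its cap of 130 → 390 left.
Clay Flats takes 150 more to reach its cap of 170 → 240 left.
Give Delta Co-op 140 more to hit its cap of 170 → 100 left.
Only 100 left; Hill Ranch takes them to reach 120.
Total = 2×20 + 10×120 + 11×170 + 20×170 + 24×130 = 9630.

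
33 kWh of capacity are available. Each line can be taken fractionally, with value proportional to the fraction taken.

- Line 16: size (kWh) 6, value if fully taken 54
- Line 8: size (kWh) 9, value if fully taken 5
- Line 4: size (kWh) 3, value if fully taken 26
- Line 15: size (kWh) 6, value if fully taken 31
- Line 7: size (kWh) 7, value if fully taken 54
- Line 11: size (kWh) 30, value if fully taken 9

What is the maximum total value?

170.6

Sort by value density: Line 16 54/6≈9, Line 4 26/3≈8.67, Line 7 54/7≈7.71, Line 15 31/6≈5.17, Line 8 5/9≈0.556, Line 11 9/30≈0.3.
Line 16: take in full, 6 kWh for value 54 ; 27 left.
Line 4: take in full, 3 kWh for value 26 ; 24 left.
All 7 kWh of Line 7 fit (value 54) ; 17 remain.
Line 15: take in full, 6 kWh for value 31 ; 11 left.
Take all of Line 8 (9 kWh, value 5) ; 2 kWh left.
Only 2 kWh remain; take 2/30 of Line 11 for value 9×2/30 = 0.6.
Total value = 170.6.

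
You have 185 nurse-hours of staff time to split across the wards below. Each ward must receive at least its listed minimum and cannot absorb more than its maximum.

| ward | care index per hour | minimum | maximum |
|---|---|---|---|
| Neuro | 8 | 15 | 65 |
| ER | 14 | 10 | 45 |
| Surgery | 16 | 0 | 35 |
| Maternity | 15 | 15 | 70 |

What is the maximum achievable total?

2520

Meeting every minimum uses 15+10+0+15 = 40 nurse-hours, leaving 145.
Rank by care index per hour: Surgery 16 > Maternity 15 > ER 14 > Neuro 8.
Give Surgery 35 more to hit its cap of 35 → 110 left.
Give Maternity 55 more to hit its cap of 70 → 55 left.
Give ER 35 more to hit its cap of 45 → 20 left.
Only 20 left; Neuro takes them to reach 35.
Total = 8×35 + 14×45 + 16×35 + 15×70 = 2520.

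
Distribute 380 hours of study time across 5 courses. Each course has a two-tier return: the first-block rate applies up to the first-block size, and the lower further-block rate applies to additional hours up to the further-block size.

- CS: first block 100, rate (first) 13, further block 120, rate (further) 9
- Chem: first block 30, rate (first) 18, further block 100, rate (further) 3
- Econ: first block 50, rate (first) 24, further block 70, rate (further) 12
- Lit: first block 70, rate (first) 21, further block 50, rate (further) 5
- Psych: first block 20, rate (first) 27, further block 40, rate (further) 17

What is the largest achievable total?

Treat each block as its own option and order by rate: Psych/first 27 > Econ/first 24 > Lit/first 21 > Chem/first 18 > Psych/second 17 > CS/first 13 > Econ/second 12 > CS/second 9 > Lit/second 5 > Chem/second 3.
Psych first at 27: fill all 20 — 360 left.
Econ first at 24: fill all 50 — 310 left.
Fill Lit first block (70 at 21) — 240 left.
Fill Chem first block (30 at 18) — 210 left.
Psych/second (17): +40 — 170 left.
CS/first (13): +100 — 70 left.
Fill Econ second block (70 at 12) — 0 left.
Total = 27×20 + 24×50 + 21×70 + 18×30 + 17×40 + 13×100 + 12×70 = 6570.

6570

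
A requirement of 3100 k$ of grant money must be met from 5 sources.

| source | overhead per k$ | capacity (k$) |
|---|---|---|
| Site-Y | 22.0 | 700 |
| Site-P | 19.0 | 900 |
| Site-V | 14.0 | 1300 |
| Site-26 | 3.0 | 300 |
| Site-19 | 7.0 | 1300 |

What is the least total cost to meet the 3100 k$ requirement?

Use sources in increasing cost order.
Take 300 from Site-26 at 3.0 — need 2800 more.
Site-19 (7.0): use full 1300 — 1500 k$ to go.
Site-V (14.0): use full 1300 — 200 k$ to go.
Site-P (19.0): take the remaining 200 — done.
Site-Y: unused.
Cost = 300×3.0 + 1300×7.0 + 1300×14.0 + 200×19.0 = 32000.

32000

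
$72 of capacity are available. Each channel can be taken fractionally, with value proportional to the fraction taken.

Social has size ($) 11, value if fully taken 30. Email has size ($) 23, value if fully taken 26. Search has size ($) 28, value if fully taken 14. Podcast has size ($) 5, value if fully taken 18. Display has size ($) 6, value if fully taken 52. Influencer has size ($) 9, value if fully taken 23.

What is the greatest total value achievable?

Best value per unit of size first: Display 52/6≈8.67, Podcast 18/5≈3.6, Social 30/11≈2.73, Influencer 23/9≈2.56, Email 26/23≈1.13, Search 14/28≈0.5.
Display: take in full, 6 $ for value 52 → 66 left.
All 5 $ of Podcast fit (value 18) → 61 remain.
Take all of Social (11 $, value 30) → 50 $ left.
Influencer: take in full, 9 $ for value 23 → 41 left.
Take all of Email (23 $, value 26) → 18 $ left.
Fill the last 18 $ with part of Search: 18/28 of it earns 9.
Total value = 158.

158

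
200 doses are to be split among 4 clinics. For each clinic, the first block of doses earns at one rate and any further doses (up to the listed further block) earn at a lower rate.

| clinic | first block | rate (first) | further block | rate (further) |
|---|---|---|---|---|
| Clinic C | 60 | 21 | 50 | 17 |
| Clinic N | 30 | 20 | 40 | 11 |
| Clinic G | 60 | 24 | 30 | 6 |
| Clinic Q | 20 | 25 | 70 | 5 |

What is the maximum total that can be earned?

Treat each block as its own option and order by rate: Clinic Q/T1 25 > Clinic G/T1 24 > Clinic C/T1 21 > Clinic N/T1 20 > Clinic C/T2 17 > Clinic N/T2 11 > Clinic G/T2 6 > Clinic Q/T2 5.
Clinic Q/T1 (25): +20 → 180 left.
Fill Clinic G T1 block (60 at 24) → 120 left.
Clinic C/T1 (21): +60 → 60 left.
Clinic N T1 at 20: fill all 30 → 30 left.
30 remain; put them into Clinic C T2 at 17.
Total = 25×20 + 24×60 + 21×60 + 20×30 + 17×30 = 4310.

4310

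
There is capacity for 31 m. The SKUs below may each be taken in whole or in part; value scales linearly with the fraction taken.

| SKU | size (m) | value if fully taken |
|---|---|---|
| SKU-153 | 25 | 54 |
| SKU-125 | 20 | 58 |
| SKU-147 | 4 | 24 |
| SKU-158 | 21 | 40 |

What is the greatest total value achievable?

Sort by value density: SKU-147 24/4≈6, SKU-125 58/20≈2.9, SKU-153 54/25≈2.16, SKU-158 40/21≈1.9.
Take all of SKU-147 (4 m, value 24) — 27 m left.
All 20 m of SKU-125 fit (value 58) — 7 remain.
Only 7 m remain; take 7/25 of SKU-153 for value 54×7/25 = 15.12.
Total value = 97.12.

97.12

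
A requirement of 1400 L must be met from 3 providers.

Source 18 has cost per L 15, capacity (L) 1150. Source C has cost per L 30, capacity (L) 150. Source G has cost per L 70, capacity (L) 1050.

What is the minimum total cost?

28750

Fill from the cheapest provider first.
Source 18 (15): use full 1150 ; 250 L to go.
Take 150 from Source C at 30 ; need 100 more.
Take 100 from Source G at 70 to finish.
Cost = 1150×15 + 150×30 + 100×70 = 28750.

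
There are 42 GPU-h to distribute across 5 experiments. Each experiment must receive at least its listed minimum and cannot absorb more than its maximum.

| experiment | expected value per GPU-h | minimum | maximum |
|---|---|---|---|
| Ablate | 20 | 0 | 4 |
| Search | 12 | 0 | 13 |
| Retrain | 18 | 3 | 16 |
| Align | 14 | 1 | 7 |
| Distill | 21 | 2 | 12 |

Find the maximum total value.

Meeting every minimum uses 0+0+3+1+2 = 6 GPU-h, leaving 36.
Rank by expected value per GPU-h: Distill 21 > Ablate 20 > Retrain 18 > Align 14 > Search 12.
Give Distill 10 more to hit its cap of 12 ; 26 left.
Ablate takes 4 more to reach its cap of 4 ; 22 left.
Retrain: +13 to 16 (cap) ; 9 left.
Align: +6 to 7 (cap) ; 3 left.
Search has room for 13 more but only 3 remain, so it gets 3.
Total = 20×4 + 12×3 + 18×16 + 14×7 + 21×12 = 754.

754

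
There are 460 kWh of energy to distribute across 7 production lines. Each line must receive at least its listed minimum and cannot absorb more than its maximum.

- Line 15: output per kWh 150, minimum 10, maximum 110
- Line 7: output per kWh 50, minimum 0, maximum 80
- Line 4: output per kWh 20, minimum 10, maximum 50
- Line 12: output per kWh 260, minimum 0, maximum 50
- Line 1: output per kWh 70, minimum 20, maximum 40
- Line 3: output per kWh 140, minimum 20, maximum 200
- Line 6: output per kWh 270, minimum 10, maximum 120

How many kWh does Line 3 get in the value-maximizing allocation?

150

Meeting every minimum uses 10+0+10+0+20+20+10 = 70 kWh, leaving 390.
Order the production lines by output per kWh: Line 6 270 > Line 12 260 > Line 15 150 > Line 3 140 > Line 1 70 > Line 7 50 > Line 4 20.
Line 6: +110 to 120 (cap) — 280 left.
Line 12 takes 50 more to reach its cap of 50 — 230 left.
Line 15 takes 100 more to reach its cap of 110 — 130 left.
Only 130 left; Line 3 takes them to reach 150.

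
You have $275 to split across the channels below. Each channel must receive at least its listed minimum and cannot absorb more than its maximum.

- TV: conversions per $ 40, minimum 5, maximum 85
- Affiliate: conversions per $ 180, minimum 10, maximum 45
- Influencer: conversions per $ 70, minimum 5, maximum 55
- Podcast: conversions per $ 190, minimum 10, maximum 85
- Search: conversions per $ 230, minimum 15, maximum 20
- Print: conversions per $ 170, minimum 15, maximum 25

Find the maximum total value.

38750

Meeting every minimum uses 5+10+5+10+15+15 = 60 $, leaving 215.
Highest conversions per $ first: Search 230 > Podcast 190 > Affiliate 180 > Print 170 > Influencer 70 > TV 40.
Give Search 5 more to hit its cap of 20 ; 210 left.
Give Podcast 75 more to hit its cap of 85 ; 135 left.
Give Affiliate 35 more to hit its cap of 45 ; 100 left.
Print takes 10 more to reach its cap of 25 ; 90 left.
Influencer: +50 to 55 (cap) ; 40 left.
Only 40 left; TV takes them to reach 45.
Total = 40×45 + 180×45 + 70×55 + 190×85 + 230×20 + 170×25 = 38750.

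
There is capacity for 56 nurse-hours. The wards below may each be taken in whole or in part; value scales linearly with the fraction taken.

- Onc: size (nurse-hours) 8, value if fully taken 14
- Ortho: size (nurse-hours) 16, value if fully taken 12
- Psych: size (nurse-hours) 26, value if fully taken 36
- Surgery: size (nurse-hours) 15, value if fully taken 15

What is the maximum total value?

Best value per unit of size first: Onc 14/8≈1.75, Psych 36/26≈1.38, Surgery 15/15≈1, Ortho 12/16≈0.75.
Take all of Onc (8 nurse-hours, value 14) → 48 nurse-hours left.
Psych: take in full, 26 nurse-hours for value 36 → 22 left.
Surgery: take in full, 15 nurse-hours for value 15 → 7 left.
Fill the last 7 nurse-hours with part of Ortho: 7/16 of it earns 5.25.
Total value = 70.25.

70.25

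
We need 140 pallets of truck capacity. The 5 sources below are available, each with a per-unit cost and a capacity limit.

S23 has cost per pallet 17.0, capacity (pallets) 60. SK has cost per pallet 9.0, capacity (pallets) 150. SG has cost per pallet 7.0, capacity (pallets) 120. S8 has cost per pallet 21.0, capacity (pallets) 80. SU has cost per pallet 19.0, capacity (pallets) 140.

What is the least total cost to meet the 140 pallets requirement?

1020

Use sources in increasing cost order.
SG at 7.0: take all 120 pallets → 20 still needed.
Take 20 from SK at 9.0 to finish.
S23, SU, S8: unused.
Cost = 120×7.0 + 20×9.0 = 1020.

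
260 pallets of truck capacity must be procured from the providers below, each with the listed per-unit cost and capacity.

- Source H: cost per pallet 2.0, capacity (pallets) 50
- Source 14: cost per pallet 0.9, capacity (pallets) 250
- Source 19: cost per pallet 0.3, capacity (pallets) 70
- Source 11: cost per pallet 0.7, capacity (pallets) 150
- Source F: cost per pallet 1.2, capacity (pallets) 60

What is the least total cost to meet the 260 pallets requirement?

162

Use providers in increasing cost order.
Source 19 (0.3): use full 70 → 190 pallets to go.
Source 11 at 0.7: take all 150 pallets → 40 still needed.
Take 40 from Source 14 at 0.9 to finish.
Source F, Source H: unused.
Cost = 70×0.3 + 150×0.7 + 40×0.9 = 162.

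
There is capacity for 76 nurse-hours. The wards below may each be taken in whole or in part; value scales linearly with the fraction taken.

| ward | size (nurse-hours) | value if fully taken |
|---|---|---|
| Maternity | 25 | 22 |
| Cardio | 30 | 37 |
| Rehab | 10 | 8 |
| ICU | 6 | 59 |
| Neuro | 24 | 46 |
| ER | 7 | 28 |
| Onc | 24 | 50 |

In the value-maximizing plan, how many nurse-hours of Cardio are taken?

15

Sort by value density: ICU 59/6≈9.83, ER 28/7≈4, Onc 50/24≈2.08, Neuro 46/24≈1.92, Cardio 37/30≈1.23, Maternity 22/25≈0.88, Rehab 8/10≈0.8.
All 6 nurse-hours of ICU fit (value 59) — 70 remain.
Take all of ER (7 nurse-hours, value 28) — 63 nurse-hours left.
All 24 nurse-hours of Onc fit (value 50) — 39 remain.
All 24 nurse-hours of Neuro fit (value 46) — 15 remain.
Only 15 nurse-hours remain; take 15/30 of Cardio for value 37×15/30 = 18.5.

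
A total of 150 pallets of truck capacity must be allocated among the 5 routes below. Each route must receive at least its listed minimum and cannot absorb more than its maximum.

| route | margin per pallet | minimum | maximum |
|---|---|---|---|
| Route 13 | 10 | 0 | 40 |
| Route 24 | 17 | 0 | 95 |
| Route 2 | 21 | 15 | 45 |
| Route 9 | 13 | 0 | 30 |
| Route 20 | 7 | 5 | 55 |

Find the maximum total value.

Meeting every minimum uses 0+0+15+0+5 = 20 pallets, leaving 130.
Rank by margin per pallet: Route 2 21 > Route 24 17 > Route 9 13 > Route 13 10 > Route 20 7.
Route 2 takes 30 more to reach its cap of 45 — 100 left.
Route 24 takes 95 more to reach its cap of 95 — 5 left.
Route 9: +5 (room for 30) → 5. Pool exhausted.
Total = 17×95 + 21×45 + 13×5 + 7×5 = 2660.

2660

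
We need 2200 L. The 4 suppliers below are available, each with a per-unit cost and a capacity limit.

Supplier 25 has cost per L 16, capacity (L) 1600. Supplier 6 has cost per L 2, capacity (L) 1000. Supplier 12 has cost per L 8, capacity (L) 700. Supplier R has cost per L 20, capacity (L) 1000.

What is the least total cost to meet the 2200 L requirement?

Fill from the cheapest supplier first.
Supplier 6 (2): use full 1000 → 1200 L to go.
Supplier 12 (8): use full 700 → 500 L to go.
Take 500 from Supplier 25 at 16 to finish.
Supplier R: unused.
Cost = 1000×2 + 700×8 + 500×16 = 15600.

15600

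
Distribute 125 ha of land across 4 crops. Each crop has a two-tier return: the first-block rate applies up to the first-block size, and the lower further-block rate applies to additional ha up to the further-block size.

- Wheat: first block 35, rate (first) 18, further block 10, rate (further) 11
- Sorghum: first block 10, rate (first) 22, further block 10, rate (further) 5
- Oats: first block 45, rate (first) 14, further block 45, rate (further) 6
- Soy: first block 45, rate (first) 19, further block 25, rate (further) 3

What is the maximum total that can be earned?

2195

Treat each block as its own option and order by rate: Sorghum/T1 22 > Soy/T1 19 > Wheat/T1 18 > Oats/T1 14 > Wheat/T2 11 > Oats/T2 6 > Sorghum/T2 5 > Soy/T2 3.
Sorghum/T1 (22): +10 ; 115 left.
Soy/T1 (19): +45 ; 70 left.
Wheat T1 at 18: fill all 35 ; 35 left.
Oats/T1: +35 of 45 at 14; pool empty.
Total = 22×10 + 19×45 + 18×35 + 14×35 = 2195.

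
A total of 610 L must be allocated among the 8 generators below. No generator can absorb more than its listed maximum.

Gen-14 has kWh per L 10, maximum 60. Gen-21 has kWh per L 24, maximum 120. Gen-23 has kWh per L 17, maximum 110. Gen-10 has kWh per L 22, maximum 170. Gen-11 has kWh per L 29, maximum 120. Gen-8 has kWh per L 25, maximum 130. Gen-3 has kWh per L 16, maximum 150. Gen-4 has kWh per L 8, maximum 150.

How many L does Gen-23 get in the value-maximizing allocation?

70

Highest kWh per L first: Gen-11 29 > Gen-8 25 > Gen-21 24 > Gen-10 22 > Gen-23 17 > Gen-3 16 > Gen-14 10 > Gen-4 8.
Gen-11: +120 to 120 (cap) → 490 left.
Give Gen-8 130 to hit its cap of 130 → 360 left.
Give Gen-21 120 to hit its cap of 120 → 240 left.
Gen-10: +170 to 170 (cap) → 70 left.
Only 70 left; Gen-23 takes them to reach 70.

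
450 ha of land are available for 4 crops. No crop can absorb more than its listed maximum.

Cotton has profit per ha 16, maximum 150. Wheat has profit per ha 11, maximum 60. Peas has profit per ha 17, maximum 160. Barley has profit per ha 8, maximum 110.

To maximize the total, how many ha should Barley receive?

Order the crops by profit per ha: Peas 17 > Cotton 16 > Wheat 11 > Barley 8.
Peas takes 160 to reach its cap of 160 ; 290 left.
Cotton takes 150 to reach its cap of 150 ; 140 left.
Wheat takes 60 to reach its cap of 60 ; 80 left.
Barley has room for 110 but only 80 remain, so it gets 80.

80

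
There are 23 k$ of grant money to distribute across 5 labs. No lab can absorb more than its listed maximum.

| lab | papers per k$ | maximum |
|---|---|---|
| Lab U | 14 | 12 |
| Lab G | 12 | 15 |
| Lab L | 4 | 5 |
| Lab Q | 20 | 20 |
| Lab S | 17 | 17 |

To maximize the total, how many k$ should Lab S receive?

3

Highest papers per k$ first: Lab Q 20 > Lab S 17 > Lab U 14 > Lab G 12 > Lab L 4.
Give Lab Q 20 to hit its cap of 20 → 3 left.
Only 3 left; Lab S takes them to reach 3.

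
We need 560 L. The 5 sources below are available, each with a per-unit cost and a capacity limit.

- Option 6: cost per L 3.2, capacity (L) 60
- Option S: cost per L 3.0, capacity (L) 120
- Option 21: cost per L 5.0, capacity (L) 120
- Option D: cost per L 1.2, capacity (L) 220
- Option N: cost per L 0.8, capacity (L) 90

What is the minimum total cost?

Cheapest first:
Option N (0.8): use full 90 → 470 L to go.
Option D at 1.2: take all 220 L → 250 still needed.
Take 120 from Option S at 3.0 → need 130 more.
Option 6 at 3.2: take all 60 L → 70 still needed.
Option 21 (5.0): take the remaining 70 → done.
Cost = 90×0.8 + 220×1.2 + 120×3.0 + 60×3.2 + 70×5.0 = 1238.

1238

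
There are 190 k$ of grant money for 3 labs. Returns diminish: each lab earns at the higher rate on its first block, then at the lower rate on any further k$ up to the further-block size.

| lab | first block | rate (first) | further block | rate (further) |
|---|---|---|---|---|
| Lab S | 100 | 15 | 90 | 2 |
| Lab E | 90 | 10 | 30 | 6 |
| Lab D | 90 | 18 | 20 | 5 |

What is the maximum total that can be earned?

Treat each block as its own option and order by rate: Lab D/T1 18 > Lab S/T1 15 > Lab E/T1 10 > Lab E/T2 6 > Lab D/T2 5 > Lab S/T2 2.
Lab D T1 at 18: fill all 90 → 100 left.
Fill Lab S T1 block (100 at 15) → 0 left.
Total = 18×90 + 15×100 = 3120.

3120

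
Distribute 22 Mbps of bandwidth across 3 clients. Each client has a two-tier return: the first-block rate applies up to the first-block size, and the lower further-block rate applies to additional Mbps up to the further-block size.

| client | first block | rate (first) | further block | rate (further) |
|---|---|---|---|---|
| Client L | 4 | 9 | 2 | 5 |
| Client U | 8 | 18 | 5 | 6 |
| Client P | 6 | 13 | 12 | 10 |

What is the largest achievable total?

Treat each block as its own option and order by rate: Client U/tier1 18 > Client P/tier1 13 > Client P/tier2 10 > Client L/tier1 9 > Client U/tier2 6 > Client L/tier2 5.
Fill Client U tier1 block (8 at 18) ; 14 left.
Fill Client P tier1 block (6 at 13) ; 8 left.
Client P tier2 at 10: only 8 left, fill 8.
Total = 18×8 + 13×6 + 10×8 = 302.

302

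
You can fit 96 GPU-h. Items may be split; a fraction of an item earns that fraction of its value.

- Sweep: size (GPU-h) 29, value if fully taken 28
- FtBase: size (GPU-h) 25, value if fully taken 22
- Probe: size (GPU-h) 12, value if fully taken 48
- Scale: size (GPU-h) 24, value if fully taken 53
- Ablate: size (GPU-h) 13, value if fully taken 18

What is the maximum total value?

162.84

Sort by value density: Probe 48/12≈4, Scale 53/24≈2.21, Ablate 18/13≈1.38, Sweep 28/29≈0.966, FtBase 22/25≈0.88.
Probe: take in full, 12 GPU-h for value 48 → 84 left.
All 24 GPU-h of Scale fit (value 53) → 60 remain.
All 13 GPU-h of Ablate fit (value 18) → 47 remain.
Sweep: take in full, 29 GPU-h for value 28 → 18 left.
Fill the last 18 GPU-h with part of FtBase: 18/25 of it earns 15.84.
Total value = 162.84.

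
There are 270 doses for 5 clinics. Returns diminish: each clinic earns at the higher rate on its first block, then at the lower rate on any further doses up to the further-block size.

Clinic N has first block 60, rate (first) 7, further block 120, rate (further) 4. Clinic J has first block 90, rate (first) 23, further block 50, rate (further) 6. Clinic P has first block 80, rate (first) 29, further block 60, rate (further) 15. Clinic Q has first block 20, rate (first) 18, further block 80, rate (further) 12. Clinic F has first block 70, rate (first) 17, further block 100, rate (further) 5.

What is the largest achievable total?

6090

Treat each block as its own option and order by rate: Clinic P/first 29 > Clinic J/first 23 > Clinic Q/first 18 > Clinic F/first 17 > Clinic P/second 15 > Clinic Q/second 12 > Clinic N/first 7 > Clinic J/second 6 > Clinic F/second 5 > Clinic N/second 4.
Clinic P first at 29: fill all 80 → 190 left.
Fill Clinic J first block (90 at 23) → 100 left.
Clinic Q/first (18): +20 → 80 left.
Clinic F first at 17: fill all 70 → 10 left.
Clinic P second at 15: only 10 left, fill 10.
Total = 29×80 + 23×90 + 18×20 + 17×70 + 15×10 = 6090.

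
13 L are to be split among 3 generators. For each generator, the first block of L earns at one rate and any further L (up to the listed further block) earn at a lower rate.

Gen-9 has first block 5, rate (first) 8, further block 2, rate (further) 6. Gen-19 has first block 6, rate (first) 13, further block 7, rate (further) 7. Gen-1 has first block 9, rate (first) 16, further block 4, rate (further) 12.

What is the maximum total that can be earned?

Treat each block as its own option and order by rate: Gen-1/tier1 16 > Gen-19/tier1 13 > Gen-1/tier2 12 > Gen-9/tier1 8 > Gen-19/tier2 7 > Gen-9/tier2 6.
Gen-1 tier1 at 16: fill all 9 → 4 left.
Gen-19/tier1: +4 of 6 at 13; pool empty.
Total = 16×9 + 13×4 = 196.

196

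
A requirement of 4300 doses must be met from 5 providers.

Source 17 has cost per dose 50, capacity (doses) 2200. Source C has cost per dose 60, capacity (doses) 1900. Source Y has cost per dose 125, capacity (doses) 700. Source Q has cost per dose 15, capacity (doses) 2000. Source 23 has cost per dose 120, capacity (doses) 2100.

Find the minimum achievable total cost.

146000

Cheapest first:
Source Q at 15: take all 2000 doses ; 2300 still needed.
Source 17 (50): use full 2200 ; 100 doses to go.
Take 100 from Source C at 60 to finish.
Source 23, Source Y: unused.
Cost = 2000×15 + 2200×50 + 100×60 = 146000.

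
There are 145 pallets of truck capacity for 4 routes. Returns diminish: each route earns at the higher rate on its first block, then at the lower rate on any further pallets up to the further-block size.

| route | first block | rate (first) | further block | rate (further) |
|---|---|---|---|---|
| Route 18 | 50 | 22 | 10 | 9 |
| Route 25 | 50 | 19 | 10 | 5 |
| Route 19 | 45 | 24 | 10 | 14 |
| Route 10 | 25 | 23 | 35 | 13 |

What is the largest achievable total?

3230

Order all 8 blocks by rate: Route 19/tier1 24 > Route 10/tier1 23 > Route 18/tier1 22 > Route 25/tier1 19 > Route 19/tier2 14 > Route 10/tier2 13 > Route 18/tier2 9 > Route 25/tier2 5.
Route 19 tier1 at 24: fill all 45 ; 100 left.
Route 10 tier1 at 23: fill all 25 ; 75 left.
Route 18/tier1 (22): +50 ; 25 left.
25 remain; put them into Route 25 tier1 at 19.
Total = 24×45 + 23×25 + 22×50 + 19×25 = 3230.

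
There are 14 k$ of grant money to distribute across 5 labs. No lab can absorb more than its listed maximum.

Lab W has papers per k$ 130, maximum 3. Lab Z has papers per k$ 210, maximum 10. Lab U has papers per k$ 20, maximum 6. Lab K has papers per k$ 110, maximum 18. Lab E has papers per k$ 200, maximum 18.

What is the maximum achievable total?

2900

Order the labs by papers per k$: Lab Z 210 > Lab E 200 > Lab W 130 > Lab K 110 > Lab U 20.
Lab Z takes 10 to reach its cap of 10 — 4 left.
Lab E has room for 18 but only 4 remain, so it gets 4.
Total = 210×10 + 200×4 = 2900.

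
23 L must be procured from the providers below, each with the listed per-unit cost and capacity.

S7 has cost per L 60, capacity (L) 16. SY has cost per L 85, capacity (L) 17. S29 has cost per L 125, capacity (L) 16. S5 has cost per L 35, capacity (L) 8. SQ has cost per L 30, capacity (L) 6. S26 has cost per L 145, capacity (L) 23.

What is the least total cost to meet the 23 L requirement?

1000

Cheapest first:
SQ (30): use full 6 → 17 L to go.
Take 8 from S5 at 35 → need 9 more.
Take 9 from S7 at 60 to finish.
SY, S29, S26: unused.
Cost = 6×30 + 8×35 + 9×60 = 1000.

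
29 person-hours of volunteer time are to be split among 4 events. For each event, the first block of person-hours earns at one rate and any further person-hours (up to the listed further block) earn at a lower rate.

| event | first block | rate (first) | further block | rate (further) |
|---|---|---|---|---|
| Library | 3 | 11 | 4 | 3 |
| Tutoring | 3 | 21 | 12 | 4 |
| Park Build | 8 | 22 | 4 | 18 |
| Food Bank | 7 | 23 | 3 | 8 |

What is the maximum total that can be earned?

533

Treat each block as its own option and order by rate: Food Bank/tier1 23 > Park Build/tier1 22 > Tutoring/tier1 21 > Park Build/tier2 18 > Library/tier1 11 > Food Bank/tier2 8 > Tutoring/tier2 4 > Library/tier2 3.
Food Bank/tier1 (23): +7 ; 22 left.
Fill Park Build tier1 block (8 at 22) ; 14 left.
Tutoring/tier1 (21): +3 ; 11 left.
Park Build/tier2 (18): +4 ; 7 left.
Fill Library tier1 block (3 at 11) ; 4 left.
Food Bank tier2 at 8: fill all 3 ; 1 left.
Tutoring/tier2: +1 of 12 at 4; pool empty.
Total = 23×7 + 22×8 + 21×3 + 18×4 + 11×3 + 8×3 + 4×1 = 533.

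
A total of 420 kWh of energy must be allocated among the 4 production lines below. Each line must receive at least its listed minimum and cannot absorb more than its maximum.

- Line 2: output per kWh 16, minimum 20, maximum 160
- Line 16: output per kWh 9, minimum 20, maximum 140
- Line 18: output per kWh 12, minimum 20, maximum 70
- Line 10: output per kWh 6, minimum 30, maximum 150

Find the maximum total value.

Meeting every minimum uses 20+20+20+30 = 90 kWh, leaving 330.
Order the production lines by output per kWh: Line 2 16 > Line 18 12 > Line 16 9 > Line 10 6.
Line 2: +140 to 160 (cap) ; 190 left.
Line 18 takes 50 more to reach its cap of 70 ; 140 left.
Line 16: +120 to 140 (cap) ; 20 left.
Line 10 has room for 120 more but only 20 remain, so it gets 50.
Total = 16×160 + 9×140 + 12×70 + 6×50 = 4960.

4960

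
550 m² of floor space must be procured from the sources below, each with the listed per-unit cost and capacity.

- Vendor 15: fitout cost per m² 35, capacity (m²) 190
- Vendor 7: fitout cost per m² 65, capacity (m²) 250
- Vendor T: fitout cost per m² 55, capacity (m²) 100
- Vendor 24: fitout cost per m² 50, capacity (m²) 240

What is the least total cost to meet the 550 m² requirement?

Fill from the cheapest source first.
Vendor 15 (35): use full 190 ; 360 m² to go.
Take 240 from Vendor 24 at 50 ; need 120 more.
Vendor T at 55: take all 100 m² ; 20 still needed.
Vendor 7 (65): take the remaining 20 ; done.
Cost = 190×35 + 240×50 + 100×55 + 20×65 = 25450.

25450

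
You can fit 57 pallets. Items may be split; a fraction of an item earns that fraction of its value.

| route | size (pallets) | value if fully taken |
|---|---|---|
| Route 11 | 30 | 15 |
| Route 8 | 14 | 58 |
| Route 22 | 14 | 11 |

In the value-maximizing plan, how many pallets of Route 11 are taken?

29

Best value per unit of size first: Route 8 58/14≈4.14, Route 22 11/14≈0.786, Route 11 15/30≈0.5.
Take all of Route 8 (14 pallets, value 58) ; 43 pallets left.
Take all of Route 22 (14 pallets, value 11) ; 29 pallets left.
Fill the last 29 pallets with part of Route 11: 29/30 of it earns 14.5.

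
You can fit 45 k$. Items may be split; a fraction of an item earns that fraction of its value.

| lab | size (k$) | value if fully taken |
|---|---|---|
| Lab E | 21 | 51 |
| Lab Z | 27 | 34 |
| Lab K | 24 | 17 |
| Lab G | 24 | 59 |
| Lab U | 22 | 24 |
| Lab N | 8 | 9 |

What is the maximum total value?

Sort by value density: Lab G 59/24≈2.46, Lab E 51/21≈2.43, Lab Z 34/27≈1.26, Lab N 9/8≈1.12, Lab U 24/22≈1.09, Lab K 17/24≈0.708.
Take all of Lab G (24 k$, value 59) — 21 k$ left.
All 21 k$ of Lab E fit (value 51) — 0 remain.
Total value = 110.

110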